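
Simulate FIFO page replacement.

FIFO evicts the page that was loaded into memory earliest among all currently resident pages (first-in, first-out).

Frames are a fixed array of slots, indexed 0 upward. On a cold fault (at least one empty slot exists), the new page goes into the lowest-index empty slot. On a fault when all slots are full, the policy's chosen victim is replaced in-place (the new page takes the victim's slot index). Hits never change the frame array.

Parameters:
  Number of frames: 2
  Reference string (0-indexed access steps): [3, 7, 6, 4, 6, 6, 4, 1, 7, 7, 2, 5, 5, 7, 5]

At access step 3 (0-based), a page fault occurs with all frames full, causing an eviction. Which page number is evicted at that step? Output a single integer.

Answer: 7

Derivation:
Step 0: ref 3 -> FAULT, frames=[3,-]
Step 1: ref 7 -> FAULT, frames=[3,7]
Step 2: ref 6 -> FAULT, evict 3, frames=[6,7]
Step 3: ref 4 -> FAULT, evict 7, frames=[6,4]
At step 3: evicted page 7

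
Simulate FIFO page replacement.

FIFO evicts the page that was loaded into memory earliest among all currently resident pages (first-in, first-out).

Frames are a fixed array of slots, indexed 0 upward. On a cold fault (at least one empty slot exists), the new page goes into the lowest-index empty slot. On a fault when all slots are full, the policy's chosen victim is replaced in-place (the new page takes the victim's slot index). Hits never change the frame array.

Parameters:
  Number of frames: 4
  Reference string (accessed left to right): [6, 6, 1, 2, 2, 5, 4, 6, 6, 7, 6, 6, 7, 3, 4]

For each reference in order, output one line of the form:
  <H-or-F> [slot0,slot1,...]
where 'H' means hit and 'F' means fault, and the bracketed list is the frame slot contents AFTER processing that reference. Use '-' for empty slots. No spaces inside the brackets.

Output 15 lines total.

F [6,-,-,-]
H [6,-,-,-]
F [6,1,-,-]
F [6,1,2,-]
H [6,1,2,-]
F [6,1,2,5]
F [4,1,2,5]
F [4,6,2,5]
H [4,6,2,5]
F [4,6,7,5]
H [4,6,7,5]
H [4,6,7,5]
H [4,6,7,5]
F [4,6,7,3]
H [4,6,7,3]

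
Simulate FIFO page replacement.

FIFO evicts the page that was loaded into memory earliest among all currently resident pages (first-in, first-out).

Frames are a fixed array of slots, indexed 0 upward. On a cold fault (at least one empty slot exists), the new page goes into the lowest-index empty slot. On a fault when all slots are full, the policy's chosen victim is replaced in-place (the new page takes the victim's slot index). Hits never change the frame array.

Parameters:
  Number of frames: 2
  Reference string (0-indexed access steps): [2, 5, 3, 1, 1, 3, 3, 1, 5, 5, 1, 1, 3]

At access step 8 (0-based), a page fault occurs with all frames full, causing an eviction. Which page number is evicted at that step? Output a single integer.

Step 0: ref 2 -> FAULT, frames=[2,-]
Step 1: ref 5 -> FAULT, frames=[2,5]
Step 2: ref 3 -> FAULT, evict 2, frames=[3,5]
Step 3: ref 1 -> FAULT, evict 5, frames=[3,1]
Step 4: ref 1 -> HIT, frames=[3,1]
Step 5: ref 3 -> HIT, frames=[3,1]
Step 6: ref 3 -> HIT, frames=[3,1]
Step 7: ref 1 -> HIT, frames=[3,1]
Step 8: ref 5 -> FAULT, evict 3, frames=[5,1]
At step 8: evicted page 3

Answer: 3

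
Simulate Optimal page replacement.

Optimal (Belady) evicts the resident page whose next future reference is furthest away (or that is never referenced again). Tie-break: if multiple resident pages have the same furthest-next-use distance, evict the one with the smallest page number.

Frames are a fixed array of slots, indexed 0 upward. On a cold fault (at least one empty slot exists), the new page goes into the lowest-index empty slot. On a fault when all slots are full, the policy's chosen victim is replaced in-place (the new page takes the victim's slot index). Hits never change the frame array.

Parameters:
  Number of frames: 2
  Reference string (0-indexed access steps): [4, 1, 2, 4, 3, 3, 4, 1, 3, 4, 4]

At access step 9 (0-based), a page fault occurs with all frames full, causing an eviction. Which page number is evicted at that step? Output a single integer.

Step 0: ref 4 -> FAULT, frames=[4,-]
Step 1: ref 1 -> FAULT, frames=[4,1]
Step 2: ref 2 -> FAULT, evict 1, frames=[4,2]
Step 3: ref 4 -> HIT, frames=[4,2]
Step 4: ref 3 -> FAULT, evict 2, frames=[4,3]
Step 5: ref 3 -> HIT, frames=[4,3]
Step 6: ref 4 -> HIT, frames=[4,3]
Step 7: ref 1 -> FAULT, evict 4, frames=[1,3]
Step 8: ref 3 -> HIT, frames=[1,3]
Step 9: ref 4 -> FAULT, evict 1, frames=[4,3]
At step 9: evicted page 1

Answer: 1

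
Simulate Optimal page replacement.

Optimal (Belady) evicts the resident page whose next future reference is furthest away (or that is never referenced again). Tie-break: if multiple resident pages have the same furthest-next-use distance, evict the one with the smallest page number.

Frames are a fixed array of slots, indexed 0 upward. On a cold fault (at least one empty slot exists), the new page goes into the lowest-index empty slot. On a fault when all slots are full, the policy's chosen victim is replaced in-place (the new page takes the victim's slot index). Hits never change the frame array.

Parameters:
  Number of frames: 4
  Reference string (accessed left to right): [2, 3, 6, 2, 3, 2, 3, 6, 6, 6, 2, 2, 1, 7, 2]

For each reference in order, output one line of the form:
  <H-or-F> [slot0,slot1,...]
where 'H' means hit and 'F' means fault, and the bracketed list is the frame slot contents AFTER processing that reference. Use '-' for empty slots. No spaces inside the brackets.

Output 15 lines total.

F [2,-,-,-]
F [2,3,-,-]
F [2,3,6,-]
H [2,3,6,-]
H [2,3,6,-]
H [2,3,6,-]
H [2,3,6,-]
H [2,3,6,-]
H [2,3,6,-]
H [2,3,6,-]
H [2,3,6,-]
H [2,3,6,-]
F [2,3,6,1]
F [2,3,6,7]
H [2,3,6,7]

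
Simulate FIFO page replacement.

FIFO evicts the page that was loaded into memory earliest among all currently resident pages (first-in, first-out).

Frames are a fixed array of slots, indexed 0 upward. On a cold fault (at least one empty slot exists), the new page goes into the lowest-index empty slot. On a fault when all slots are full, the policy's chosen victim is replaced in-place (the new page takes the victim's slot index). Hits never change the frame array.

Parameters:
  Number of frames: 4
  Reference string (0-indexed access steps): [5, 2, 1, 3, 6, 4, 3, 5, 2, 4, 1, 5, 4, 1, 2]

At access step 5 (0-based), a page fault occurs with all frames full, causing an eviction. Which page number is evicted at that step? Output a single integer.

Step 0: ref 5 -> FAULT, frames=[5,-,-,-]
Step 1: ref 2 -> FAULT, frames=[5,2,-,-]
Step 2: ref 1 -> FAULT, frames=[5,2,1,-]
Step 3: ref 3 -> FAULT, frames=[5,2,1,3]
Step 4: ref 6 -> FAULT, evict 5, frames=[6,2,1,3]
Step 5: ref 4 -> FAULT, evict 2, frames=[6,4,1,3]
At step 5: evicted page 2

Answer: 2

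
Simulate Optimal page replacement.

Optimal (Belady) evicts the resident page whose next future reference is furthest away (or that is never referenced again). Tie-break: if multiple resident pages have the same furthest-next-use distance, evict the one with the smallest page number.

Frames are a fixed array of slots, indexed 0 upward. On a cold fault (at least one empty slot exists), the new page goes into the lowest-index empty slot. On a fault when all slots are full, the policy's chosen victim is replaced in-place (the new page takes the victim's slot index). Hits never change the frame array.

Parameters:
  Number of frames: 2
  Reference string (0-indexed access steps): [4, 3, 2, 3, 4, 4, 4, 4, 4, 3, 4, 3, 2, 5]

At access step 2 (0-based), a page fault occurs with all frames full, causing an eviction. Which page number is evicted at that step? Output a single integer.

Answer: 4

Derivation:
Step 0: ref 4 -> FAULT, frames=[4,-]
Step 1: ref 3 -> FAULT, frames=[4,3]
Step 2: ref 2 -> FAULT, evict 4, frames=[2,3]
At step 2: evicted page 4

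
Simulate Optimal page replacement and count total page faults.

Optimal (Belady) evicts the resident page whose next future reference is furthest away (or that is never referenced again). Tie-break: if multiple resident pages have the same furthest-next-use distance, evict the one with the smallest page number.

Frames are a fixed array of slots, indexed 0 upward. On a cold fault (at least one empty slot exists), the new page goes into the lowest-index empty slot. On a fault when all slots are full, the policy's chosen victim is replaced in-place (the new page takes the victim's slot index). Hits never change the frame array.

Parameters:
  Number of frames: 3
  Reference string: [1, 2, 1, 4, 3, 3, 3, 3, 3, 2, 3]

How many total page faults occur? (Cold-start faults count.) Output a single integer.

Answer: 4

Derivation:
Step 0: ref 1 → FAULT, frames=[1,-,-]
Step 1: ref 2 → FAULT, frames=[1,2,-]
Step 2: ref 1 → HIT, frames=[1,2,-]
Step 3: ref 4 → FAULT, frames=[1,2,4]
Step 4: ref 3 → FAULT (evict 1), frames=[3,2,4]
Step 5: ref 3 → HIT, frames=[3,2,4]
Step 6: ref 3 → HIT, frames=[3,2,4]
Step 7: ref 3 → HIT, frames=[3,2,4]
Step 8: ref 3 → HIT, frames=[3,2,4]
Step 9: ref 2 → HIT, frames=[3,2,4]
Step 10: ref 3 → HIT, frames=[3,2,4]
Total faults: 4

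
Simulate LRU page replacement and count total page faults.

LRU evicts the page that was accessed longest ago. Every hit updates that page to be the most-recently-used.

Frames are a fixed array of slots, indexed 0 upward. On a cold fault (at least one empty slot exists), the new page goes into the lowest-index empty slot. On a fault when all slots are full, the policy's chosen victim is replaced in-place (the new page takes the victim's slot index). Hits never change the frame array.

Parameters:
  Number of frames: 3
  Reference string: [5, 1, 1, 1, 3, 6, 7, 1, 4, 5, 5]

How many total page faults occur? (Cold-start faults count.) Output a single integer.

Step 0: ref 5 → FAULT, frames=[5,-,-]
Step 1: ref 1 → FAULT, frames=[5,1,-]
Step 2: ref 1 → HIT, frames=[5,1,-]
Step 3: ref 1 → HIT, frames=[5,1,-]
Step 4: ref 3 → FAULT, frames=[5,1,3]
Step 5: ref 6 → FAULT (evict 5), frames=[6,1,3]
Step 6: ref 7 → FAULT (evict 1), frames=[6,7,3]
Step 7: ref 1 → FAULT (evict 3), frames=[6,7,1]
Step 8: ref 4 → FAULT (evict 6), frames=[4,7,1]
Step 9: ref 5 → FAULT (evict 7), frames=[4,5,1]
Step 10: ref 5 → HIT, frames=[4,5,1]
Total faults: 8

Answer: 8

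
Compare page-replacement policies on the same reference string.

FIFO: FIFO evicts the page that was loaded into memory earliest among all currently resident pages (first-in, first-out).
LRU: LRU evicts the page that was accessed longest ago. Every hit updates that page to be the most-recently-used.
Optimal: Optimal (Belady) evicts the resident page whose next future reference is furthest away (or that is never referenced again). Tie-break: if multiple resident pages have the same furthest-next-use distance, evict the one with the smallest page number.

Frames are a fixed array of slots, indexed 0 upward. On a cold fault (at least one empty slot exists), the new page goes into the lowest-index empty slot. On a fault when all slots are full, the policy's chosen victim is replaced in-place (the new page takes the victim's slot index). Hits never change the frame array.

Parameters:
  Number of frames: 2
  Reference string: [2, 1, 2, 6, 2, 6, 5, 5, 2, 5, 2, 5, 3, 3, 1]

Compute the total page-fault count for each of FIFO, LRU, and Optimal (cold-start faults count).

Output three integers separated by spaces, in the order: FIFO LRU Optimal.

Answer: 7 7 6

Derivation:
--- FIFO ---
  step 0: ref 2 -> FAULT, frames=[2,-] (faults so far: 1)
  step 1: ref 1 -> FAULT, frames=[2,1] (faults so far: 2)
  step 2: ref 2 -> HIT, frames=[2,1] (faults so far: 2)
  step 3: ref 6 -> FAULT, evict 2, frames=[6,1] (faults so far: 3)
  step 4: ref 2 -> FAULT, evict 1, frames=[6,2] (faults so far: 4)
  step 5: ref 6 -> HIT, frames=[6,2] (faults so far: 4)
  step 6: ref 5 -> FAULT, evict 6, frames=[5,2] (faults so far: 5)
  step 7: ref 5 -> HIT, frames=[5,2] (faults so far: 5)
  step 8: ref 2 -> HIT, frames=[5,2] (faults so far: 5)
  step 9: ref 5 -> HIT, frames=[5,2] (faults so far: 5)
  step 10: ref 2 -> HIT, frames=[5,2] (faults so far: 5)
  step 11: ref 5 -> HIT, frames=[5,2] (faults so far: 5)
  step 12: ref 3 -> FAULT, evict 2, frames=[5,3] (faults so far: 6)
  step 13: ref 3 -> HIT, frames=[5,3] (faults so far: 6)
  step 14: ref 1 -> FAULT, evict 5, frames=[1,3] (faults so far: 7)
  FIFO total faults: 7
--- LRU ---
  step 0: ref 2 -> FAULT, frames=[2,-] (faults so far: 1)
  step 1: ref 1 -> FAULT, frames=[2,1] (faults so far: 2)
  step 2: ref 2 -> HIT, frames=[2,1] (faults so far: 2)
  step 3: ref 6 -> FAULT, evict 1, frames=[2,6] (faults so far: 3)
  step 4: ref 2 -> HIT, frames=[2,6] (faults so far: 3)
  step 5: ref 6 -> HIT, frames=[2,6] (faults so far: 3)
  step 6: ref 5 -> FAULT, evict 2, frames=[5,6] (faults so far: 4)
  step 7: ref 5 -> HIT, frames=[5,6] (faults so far: 4)
  step 8: ref 2 -> FAULT, evict 6, frames=[5,2] (faults so far: 5)
  step 9: ref 5 -> HIT, frames=[5,2] (faults so far: 5)
  step 10: ref 2 -> HIT, frames=[5,2] (faults so far: 5)
  step 11: ref 5 -> HIT, frames=[5,2] (faults so far: 5)
  step 12: ref 3 -> FAULT, evict 2, frames=[5,3] (faults so far: 6)
  step 13: ref 3 -> HIT, frames=[5,3] (faults so far: 6)
  step 14: ref 1 -> FAULT, evict 5, frames=[1,3] (faults so far: 7)
  LRU total faults: 7
--- Optimal ---
  step 0: ref 2 -> FAULT, frames=[2,-] (faults so far: 1)
  step 1: ref 1 -> FAULT, frames=[2,1] (faults so far: 2)
  step 2: ref 2 -> HIT, frames=[2,1] (faults so far: 2)
  step 3: ref 6 -> FAULT, evict 1, frames=[2,6] (faults so far: 3)
  step 4: ref 2 -> HIT, frames=[2,6] (faults so far: 3)
  step 5: ref 6 -> HIT, frames=[2,6] (faults so far: 3)
  step 6: ref 5 -> FAULT, evict 6, frames=[2,5] (faults so far: 4)
  step 7: ref 5 -> HIT, frames=[2,5] (faults so far: 4)
  step 8: ref 2 -> HIT, frames=[2,5] (faults so far: 4)
  step 9: ref 5 -> HIT, frames=[2,5] (faults so far: 4)
  step 10: ref 2 -> HIT, frames=[2,5] (faults so far: 4)
  step 11: ref 5 -> HIT, frames=[2,5] (faults so far: 4)
  step 12: ref 3 -> FAULT, evict 2, frames=[3,5] (faults so far: 5)
  step 13: ref 3 -> HIT, frames=[3,5] (faults so far: 5)
  step 14: ref 1 -> FAULT, evict 3, frames=[1,5] (faults so far: 6)
  Optimal total faults: 6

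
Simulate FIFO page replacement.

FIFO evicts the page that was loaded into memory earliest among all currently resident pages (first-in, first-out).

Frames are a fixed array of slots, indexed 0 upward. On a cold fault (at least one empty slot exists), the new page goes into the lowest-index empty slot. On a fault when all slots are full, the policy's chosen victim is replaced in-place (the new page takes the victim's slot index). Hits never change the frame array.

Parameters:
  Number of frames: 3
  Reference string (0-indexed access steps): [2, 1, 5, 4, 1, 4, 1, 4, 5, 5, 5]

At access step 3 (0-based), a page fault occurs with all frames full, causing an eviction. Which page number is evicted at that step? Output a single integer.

Answer: 2

Derivation:
Step 0: ref 2 -> FAULT, frames=[2,-,-]
Step 1: ref 1 -> FAULT, frames=[2,1,-]
Step 2: ref 5 -> FAULT, frames=[2,1,5]
Step 3: ref 4 -> FAULT, evict 2, frames=[4,1,5]
At step 3: evicted page 2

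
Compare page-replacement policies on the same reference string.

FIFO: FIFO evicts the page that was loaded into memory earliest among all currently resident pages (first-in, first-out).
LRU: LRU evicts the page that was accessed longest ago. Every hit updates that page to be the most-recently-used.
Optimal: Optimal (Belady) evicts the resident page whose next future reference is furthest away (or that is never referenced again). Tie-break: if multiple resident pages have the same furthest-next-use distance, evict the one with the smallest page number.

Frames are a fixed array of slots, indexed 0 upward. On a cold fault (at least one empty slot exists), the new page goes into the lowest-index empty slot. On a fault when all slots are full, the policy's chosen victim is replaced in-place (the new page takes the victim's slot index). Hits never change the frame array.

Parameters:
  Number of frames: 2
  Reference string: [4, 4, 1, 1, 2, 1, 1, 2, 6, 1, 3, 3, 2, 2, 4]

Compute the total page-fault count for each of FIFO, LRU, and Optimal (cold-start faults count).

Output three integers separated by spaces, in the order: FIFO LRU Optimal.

--- FIFO ---
  step 0: ref 4 -> FAULT, frames=[4,-] (faults so far: 1)
  step 1: ref 4 -> HIT, frames=[4,-] (faults so far: 1)
  step 2: ref 1 -> FAULT, frames=[4,1] (faults so far: 2)
  step 3: ref 1 -> HIT, frames=[4,1] (faults so far: 2)
  step 4: ref 2 -> FAULT, evict 4, frames=[2,1] (faults so far: 3)
  step 5: ref 1 -> HIT, frames=[2,1] (faults so far: 3)
  step 6: ref 1 -> HIT, frames=[2,1] (faults so far: 3)
  step 7: ref 2 -> HIT, frames=[2,1] (faults so far: 3)
  step 8: ref 6 -> FAULT, evict 1, frames=[2,6] (faults so far: 4)
  step 9: ref 1 -> FAULT, evict 2, frames=[1,6] (faults so far: 5)
  step 10: ref 3 -> FAULT, evict 6, frames=[1,3] (faults so far: 6)
  step 11: ref 3 -> HIT, frames=[1,3] (faults so far: 6)
  step 12: ref 2 -> FAULT, evict 1, frames=[2,3] (faults so far: 7)
  step 13: ref 2 -> HIT, frames=[2,3] (faults so far: 7)
  step 14: ref 4 -> FAULT, evict 3, frames=[2,4] (faults so far: 8)
  FIFO total faults: 8
--- LRU ---
  step 0: ref 4 -> FAULT, frames=[4,-] (faults so far: 1)
  step 1: ref 4 -> HIT, frames=[4,-] (faults so far: 1)
  step 2: ref 1 -> FAULT, frames=[4,1] (faults so far: 2)
  step 3: ref 1 -> HIT, frames=[4,1] (faults so far: 2)
  step 4: ref 2 -> FAULT, evict 4, frames=[2,1] (faults so far: 3)
  step 5: ref 1 -> HIT, frames=[2,1] (faults so far: 3)
  step 6: ref 1 -> HIT, frames=[2,1] (faults so far: 3)
  step 7: ref 2 -> HIT, frames=[2,1] (faults so far: 3)
  step 8: ref 6 -> FAULT, evict 1, frames=[2,6] (faults so far: 4)
  step 9: ref 1 -> FAULT, evict 2, frames=[1,6] (faults so far: 5)
  step 10: ref 3 -> FAULT, evict 6, frames=[1,3] (faults so far: 6)
  step 11: ref 3 -> HIT, frames=[1,3] (faults so far: 6)
  step 12: ref 2 -> FAULT, evict 1, frames=[2,3] (faults so far: 7)
  step 13: ref 2 -> HIT, frames=[2,3] (faults so far: 7)
  step 14: ref 4 -> FAULT, evict 3, frames=[2,4] (faults so far: 8)
  LRU total faults: 8
--- Optimal ---
  step 0: ref 4 -> FAULT, frames=[4,-] (faults so far: 1)
  step 1: ref 4 -> HIT, frames=[4,-] (faults so far: 1)
  step 2: ref 1 -> FAULT, frames=[4,1] (faults so far: 2)
  step 3: ref 1 -> HIT, frames=[4,1] (faults so far: 2)
  step 4: ref 2 -> FAULT, evict 4, frames=[2,1] (faults so far: 3)
  step 5: ref 1 -> HIT, frames=[2,1] (faults so far: 3)
  step 6: ref 1 -> HIT, frames=[2,1] (faults so far: 3)
  step 7: ref 2 -> HIT, frames=[2,1] (faults so far: 3)
  step 8: ref 6 -> FAULT, evict 2, frames=[6,1] (faults so far: 4)
  step 9: ref 1 -> HIT, frames=[6,1] (faults so far: 4)
  step 10: ref 3 -> FAULT, evict 1, frames=[6,3] (faults so far: 5)
  step 11: ref 3 -> HIT, frames=[6,3] (faults so far: 5)
  step 12: ref 2 -> FAULT, evict 3, frames=[6,2] (faults so far: 6)
  step 13: ref 2 -> HIT, frames=[6,2] (faults so far: 6)
  step 14: ref 4 -> FAULT, evict 2, frames=[6,4] (faults so far: 7)
  Optimal total faults: 7

Answer: 8 8 7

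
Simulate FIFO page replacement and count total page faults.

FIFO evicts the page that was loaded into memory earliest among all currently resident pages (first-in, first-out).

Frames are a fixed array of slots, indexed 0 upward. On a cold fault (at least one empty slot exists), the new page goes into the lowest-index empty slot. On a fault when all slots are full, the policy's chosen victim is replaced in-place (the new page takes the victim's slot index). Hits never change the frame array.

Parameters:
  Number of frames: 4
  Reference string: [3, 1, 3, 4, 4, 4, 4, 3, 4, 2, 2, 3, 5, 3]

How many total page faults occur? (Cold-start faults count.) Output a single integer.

Step 0: ref 3 → FAULT, frames=[3,-,-,-]
Step 1: ref 1 → FAULT, frames=[3,1,-,-]
Step 2: ref 3 → HIT, frames=[3,1,-,-]
Step 3: ref 4 → FAULT, frames=[3,1,4,-]
Step 4: ref 4 → HIT, frames=[3,1,4,-]
Step 5: ref 4 → HIT, frames=[3,1,4,-]
Step 6: ref 4 → HIT, frames=[3,1,4,-]
Step 7: ref 3 → HIT, frames=[3,1,4,-]
Step 8: ref 4 → HIT, frames=[3,1,4,-]
Step 9: ref 2 → FAULT, frames=[3,1,4,2]
Step 10: ref 2 → HIT, frames=[3,1,4,2]
Step 11: ref 3 → HIT, frames=[3,1,4,2]
Step 12: ref 5 → FAULT (evict 3), frames=[5,1,4,2]
Step 13: ref 3 → FAULT (evict 1), frames=[5,3,4,2]
Total faults: 6

Answer: 6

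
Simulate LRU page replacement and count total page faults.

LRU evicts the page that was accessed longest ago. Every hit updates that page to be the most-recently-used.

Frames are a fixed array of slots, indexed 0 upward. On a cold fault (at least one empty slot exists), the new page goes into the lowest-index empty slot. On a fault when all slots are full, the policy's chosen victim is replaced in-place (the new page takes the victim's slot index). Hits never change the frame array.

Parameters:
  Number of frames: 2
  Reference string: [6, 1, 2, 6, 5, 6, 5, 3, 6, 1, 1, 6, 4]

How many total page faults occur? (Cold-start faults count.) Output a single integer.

Answer: 9

Derivation:
Step 0: ref 6 → FAULT, frames=[6,-]
Step 1: ref 1 → FAULT, frames=[6,1]
Step 2: ref 2 → FAULT (evict 6), frames=[2,1]
Step 3: ref 6 → FAULT (evict 1), frames=[2,6]
Step 4: ref 5 → FAULT (evict 2), frames=[5,6]
Step 5: ref 6 → HIT, frames=[5,6]
Step 6: ref 5 → HIT, frames=[5,6]
Step 7: ref 3 → FAULT (evict 6), frames=[5,3]
Step 8: ref 6 → FAULT (evict 5), frames=[6,3]
Step 9: ref 1 → FAULT (evict 3), frames=[6,1]
Step 10: ref 1 → HIT, frames=[6,1]
Step 11: ref 6 → HIT, frames=[6,1]
Step 12: ref 4 → FAULT (evict 1), frames=[6,4]
Total faults: 9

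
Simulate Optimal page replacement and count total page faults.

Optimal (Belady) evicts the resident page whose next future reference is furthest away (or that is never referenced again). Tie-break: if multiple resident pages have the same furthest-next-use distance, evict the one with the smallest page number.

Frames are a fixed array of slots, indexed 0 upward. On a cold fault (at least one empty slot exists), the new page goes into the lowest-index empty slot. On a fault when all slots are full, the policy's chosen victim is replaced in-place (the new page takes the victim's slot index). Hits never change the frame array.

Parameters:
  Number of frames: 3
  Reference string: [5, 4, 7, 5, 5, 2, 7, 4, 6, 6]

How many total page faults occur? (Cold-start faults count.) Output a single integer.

Step 0: ref 5 → FAULT, frames=[5,-,-]
Step 1: ref 4 → FAULT, frames=[5,4,-]
Step 2: ref 7 → FAULT, frames=[5,4,7]
Step 3: ref 5 → HIT, frames=[5,4,7]
Step 4: ref 5 → HIT, frames=[5,4,7]
Step 5: ref 2 → FAULT (evict 5), frames=[2,4,7]
Step 6: ref 7 → HIT, frames=[2,4,7]
Step 7: ref 4 → HIT, frames=[2,4,7]
Step 8: ref 6 → FAULT (evict 2), frames=[6,4,7]
Step 9: ref 6 → HIT, frames=[6,4,7]
Total faults: 5

Answer: 5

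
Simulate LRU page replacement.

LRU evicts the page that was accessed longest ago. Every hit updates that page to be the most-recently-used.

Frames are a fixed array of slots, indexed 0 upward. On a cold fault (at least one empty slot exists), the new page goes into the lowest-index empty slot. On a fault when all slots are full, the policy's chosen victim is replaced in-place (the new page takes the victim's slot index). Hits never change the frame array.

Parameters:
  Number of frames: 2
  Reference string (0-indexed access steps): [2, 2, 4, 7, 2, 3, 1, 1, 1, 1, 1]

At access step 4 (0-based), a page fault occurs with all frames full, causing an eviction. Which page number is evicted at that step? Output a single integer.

Answer: 4

Derivation:
Step 0: ref 2 -> FAULT, frames=[2,-]
Step 1: ref 2 -> HIT, frames=[2,-]
Step 2: ref 4 -> FAULT, frames=[2,4]
Step 3: ref 7 -> FAULT, evict 2, frames=[7,4]
Step 4: ref 2 -> FAULT, evict 4, frames=[7,2]
At step 4: evicted page 4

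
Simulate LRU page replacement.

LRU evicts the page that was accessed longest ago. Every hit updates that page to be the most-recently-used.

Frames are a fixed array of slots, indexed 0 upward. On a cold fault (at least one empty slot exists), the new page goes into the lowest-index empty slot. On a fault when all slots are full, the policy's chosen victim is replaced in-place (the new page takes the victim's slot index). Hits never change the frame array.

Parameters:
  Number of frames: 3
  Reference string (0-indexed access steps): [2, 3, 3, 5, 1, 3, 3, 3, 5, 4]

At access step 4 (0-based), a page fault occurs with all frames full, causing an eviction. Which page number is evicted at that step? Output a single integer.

Answer: 2

Derivation:
Step 0: ref 2 -> FAULT, frames=[2,-,-]
Step 1: ref 3 -> FAULT, frames=[2,3,-]
Step 2: ref 3 -> HIT, frames=[2,3,-]
Step 3: ref 5 -> FAULT, frames=[2,3,5]
Step 4: ref 1 -> FAULT, evict 2, frames=[1,3,5]
At step 4: evicted page 2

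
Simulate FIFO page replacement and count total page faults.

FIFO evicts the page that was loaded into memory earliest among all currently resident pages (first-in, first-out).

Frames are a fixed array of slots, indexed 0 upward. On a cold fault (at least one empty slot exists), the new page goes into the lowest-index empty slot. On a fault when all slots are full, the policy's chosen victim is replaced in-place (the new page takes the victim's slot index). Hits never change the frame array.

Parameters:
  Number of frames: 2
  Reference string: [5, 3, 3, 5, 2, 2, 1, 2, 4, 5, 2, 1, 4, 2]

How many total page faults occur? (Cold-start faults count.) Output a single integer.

Step 0: ref 5 → FAULT, frames=[5,-]
Step 1: ref 3 → FAULT, frames=[5,3]
Step 2: ref 3 → HIT, frames=[5,3]
Step 3: ref 5 → HIT, frames=[5,3]
Step 4: ref 2 → FAULT (evict 5), frames=[2,3]
Step 5: ref 2 → HIT, frames=[2,3]
Step 6: ref 1 → FAULT (evict 3), frames=[2,1]
Step 7: ref 2 → HIT, frames=[2,1]
Step 8: ref 4 → FAULT (evict 2), frames=[4,1]
Step 9: ref 5 → FAULT (evict 1), frames=[4,5]
Step 10: ref 2 → FAULT (evict 4), frames=[2,5]
Step 11: ref 1 → FAULT (evict 5), frames=[2,1]
Step 12: ref 4 → FAULT (evict 2), frames=[4,1]
Step 13: ref 2 → FAULT (evict 1), frames=[4,2]
Total faults: 10

Answer: 10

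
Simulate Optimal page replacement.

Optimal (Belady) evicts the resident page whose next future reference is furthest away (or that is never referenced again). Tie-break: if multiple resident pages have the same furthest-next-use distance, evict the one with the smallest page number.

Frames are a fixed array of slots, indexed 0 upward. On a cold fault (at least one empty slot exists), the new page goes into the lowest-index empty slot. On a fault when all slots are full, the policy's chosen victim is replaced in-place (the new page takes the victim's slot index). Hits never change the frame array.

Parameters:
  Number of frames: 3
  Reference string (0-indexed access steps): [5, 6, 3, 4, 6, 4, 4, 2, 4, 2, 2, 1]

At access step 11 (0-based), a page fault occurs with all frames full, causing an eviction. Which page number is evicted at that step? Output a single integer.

Step 0: ref 5 -> FAULT, frames=[5,-,-]
Step 1: ref 6 -> FAULT, frames=[5,6,-]
Step 2: ref 3 -> FAULT, frames=[5,6,3]
Step 3: ref 4 -> FAULT, evict 3, frames=[5,6,4]
Step 4: ref 6 -> HIT, frames=[5,6,4]
Step 5: ref 4 -> HIT, frames=[5,6,4]
Step 6: ref 4 -> HIT, frames=[5,6,4]
Step 7: ref 2 -> FAULT, evict 5, frames=[2,6,4]
Step 8: ref 4 -> HIT, frames=[2,6,4]
Step 9: ref 2 -> HIT, frames=[2,6,4]
Step 10: ref 2 -> HIT, frames=[2,6,4]
Step 11: ref 1 -> FAULT, evict 2, frames=[1,6,4]
At step 11: evicted page 2

Answer: 2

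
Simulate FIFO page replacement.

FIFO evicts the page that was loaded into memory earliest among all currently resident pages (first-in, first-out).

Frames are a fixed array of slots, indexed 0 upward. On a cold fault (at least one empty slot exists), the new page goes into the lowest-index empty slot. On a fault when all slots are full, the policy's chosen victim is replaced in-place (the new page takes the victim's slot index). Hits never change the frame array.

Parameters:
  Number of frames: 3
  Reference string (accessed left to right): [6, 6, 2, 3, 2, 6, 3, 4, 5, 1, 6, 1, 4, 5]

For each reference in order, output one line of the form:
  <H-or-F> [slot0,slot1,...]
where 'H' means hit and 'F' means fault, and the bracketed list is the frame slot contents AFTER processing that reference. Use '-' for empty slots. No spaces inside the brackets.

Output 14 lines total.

F [6,-,-]
H [6,-,-]
F [6,2,-]
F [6,2,3]
H [6,2,3]
H [6,2,3]
H [6,2,3]
F [4,2,3]
F [4,5,3]
F [4,5,1]
F [6,5,1]
H [6,5,1]
F [6,4,1]
F [6,4,5]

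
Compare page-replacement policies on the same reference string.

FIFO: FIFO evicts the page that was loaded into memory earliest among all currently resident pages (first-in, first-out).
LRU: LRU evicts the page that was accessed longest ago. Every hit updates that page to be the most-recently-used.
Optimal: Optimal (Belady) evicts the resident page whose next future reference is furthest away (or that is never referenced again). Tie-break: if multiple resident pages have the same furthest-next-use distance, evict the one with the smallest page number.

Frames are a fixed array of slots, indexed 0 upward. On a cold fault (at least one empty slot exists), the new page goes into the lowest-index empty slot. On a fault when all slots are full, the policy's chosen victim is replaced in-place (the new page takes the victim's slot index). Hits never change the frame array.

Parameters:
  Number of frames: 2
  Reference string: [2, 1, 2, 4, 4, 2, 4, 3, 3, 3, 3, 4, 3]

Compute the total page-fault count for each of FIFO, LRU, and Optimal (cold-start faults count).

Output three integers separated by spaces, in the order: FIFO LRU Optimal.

--- FIFO ---
  step 0: ref 2 -> FAULT, frames=[2,-] (faults so far: 1)
  step 1: ref 1 -> FAULT, frames=[2,1] (faults so far: 2)
  step 2: ref 2 -> HIT, frames=[2,1] (faults so far: 2)
  step 3: ref 4 -> FAULT, evict 2, frames=[4,1] (faults so far: 3)
  step 4: ref 4 -> HIT, frames=[4,1] (faults so far: 3)
  step 5: ref 2 -> FAULT, evict 1, frames=[4,2] (faults so far: 4)
  step 6: ref 4 -> HIT, frames=[4,2] (faults so far: 4)
  step 7: ref 3 -> FAULT, evict 4, frames=[3,2] (faults so far: 5)
  step 8: ref 3 -> HIT, frames=[3,2] (faults so far: 5)
  step 9: ref 3 -> HIT, frames=[3,2] (faults so far: 5)
  step 10: ref 3 -> HIT, frames=[3,2] (faults so far: 5)
  step 11: ref 4 -> FAULT, evict 2, frames=[3,4] (faults so far: 6)
  step 12: ref 3 -> HIT, frames=[3,4] (faults so far: 6)
  FIFO total faults: 6
--- LRU ---
  step 0: ref 2 -> FAULT, frames=[2,-] (faults so far: 1)
  step 1: ref 1 -> FAULT, frames=[2,1] (faults so far: 2)
  step 2: ref 2 -> HIT, frames=[2,1] (faults so far: 2)
  step 3: ref 4 -> FAULT, evict 1, frames=[2,4] (faults so far: 3)
  step 4: ref 4 -> HIT, frames=[2,4] (faults so far: 3)
  step 5: ref 2 -> HIT, frames=[2,4] (faults so far: 3)
  step 6: ref 4 -> HIT, frames=[2,4] (faults so far: 3)
  step 7: ref 3 -> FAULT, evict 2, frames=[3,4] (faults so far: 4)
  step 8: ref 3 -> HIT, frames=[3,4] (faults so far: 4)
  step 9: ref 3 -> HIT, frames=[3,4] (faults so far: 4)
  step 10: ref 3 -> HIT, frames=[3,4] (faults so far: 4)
  step 11: ref 4 -> HIT, frames=[3,4] (faults so far: 4)
  step 12: ref 3 -> HIT, frames=[3,4] (faults so far: 4)
  LRU total faults: 4
--- Optimal ---
  step 0: ref 2 -> FAULT, frames=[2,-] (faults so far: 1)
  step 1: ref 1 -> FAULT, frames=[2,1] (faults so far: 2)
  step 2: ref 2 -> HIT, frames=[2,1] (faults so far: 2)
  step 3: ref 4 -> FAULT, evict 1, frames=[2,4] (faults so far: 3)
  step 4: ref 4 -> HIT, frames=[2,4] (faults so far: 3)
  step 5: ref 2 -> HIT, frames=[2,4] (faults so far: 3)
  step 6: ref 4 -> HIT, frames=[2,4] (faults so far: 3)
  step 7: ref 3 -> FAULT, evict 2, frames=[3,4] (faults so far: 4)
  step 8: ref 3 -> HIT, frames=[3,4] (faults so far: 4)
  step 9: ref 3 -> HIT, frames=[3,4] (faults so far: 4)
  step 10: ref 3 -> HIT, frames=[3,4] (faults so far: 4)
  step 11: ref 4 -> HIT, frames=[3,4] (faults so far: 4)
  step 12: ref 3 -> HIT, frames=[3,4] (faults so far: 4)
  Optimal total faults: 4

Answer: 6 4 4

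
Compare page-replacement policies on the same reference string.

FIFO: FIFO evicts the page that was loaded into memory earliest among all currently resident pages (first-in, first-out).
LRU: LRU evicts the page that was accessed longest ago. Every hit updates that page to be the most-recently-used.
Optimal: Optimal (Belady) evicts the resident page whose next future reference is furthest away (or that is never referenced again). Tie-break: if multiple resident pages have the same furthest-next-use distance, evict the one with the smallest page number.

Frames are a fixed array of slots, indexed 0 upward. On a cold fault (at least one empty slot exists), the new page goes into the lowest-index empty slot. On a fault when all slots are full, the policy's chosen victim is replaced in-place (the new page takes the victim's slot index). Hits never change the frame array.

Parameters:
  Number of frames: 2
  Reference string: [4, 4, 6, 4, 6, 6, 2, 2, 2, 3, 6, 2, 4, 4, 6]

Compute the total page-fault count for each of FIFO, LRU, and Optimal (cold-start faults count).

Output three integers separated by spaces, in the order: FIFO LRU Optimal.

--- FIFO ---
  step 0: ref 4 -> FAULT, frames=[4,-] (faults so far: 1)
  step 1: ref 4 -> HIT, frames=[4,-] (faults so far: 1)
  step 2: ref 6 -> FAULT, frames=[4,6] (faults so far: 2)
  step 3: ref 4 -> HIT, frames=[4,6] (faults so far: 2)
  step 4: ref 6 -> HIT, frames=[4,6] (faults so far: 2)
  step 5: ref 6 -> HIT, frames=[4,6] (faults so far: 2)
  step 6: ref 2 -> FAULT, evict 4, frames=[2,6] (faults so far: 3)
  step 7: ref 2 -> HIT, frames=[2,6] (faults so far: 3)
  step 8: ref 2 -> HIT, frames=[2,6] (faults so far: 3)
  step 9: ref 3 -> FAULT, evict 6, frames=[2,3] (faults so far: 4)
  step 10: ref 6 -> FAULT, evict 2, frames=[6,3] (faults so far: 5)
  step 11: ref 2 -> FAULT, evict 3, frames=[6,2] (faults so far: 6)
  step 12: ref 4 -> FAULT, evict 6, frames=[4,2] (faults so far: 7)
  step 13: ref 4 -> HIT, frames=[4,2] (faults so far: 7)
  step 14: ref 6 -> FAULT, evict 2, frames=[4,6] (faults so far: 8)
  FIFO total faults: 8
--- LRU ---
  step 0: ref 4 -> FAULT, frames=[4,-] (faults so far: 1)
  step 1: ref 4 -> HIT, frames=[4,-] (faults so far: 1)
  step 2: ref 6 -> FAULT, frames=[4,6] (faults so far: 2)
  step 3: ref 4 -> HIT, frames=[4,6] (faults so far: 2)
  step 4: ref 6 -> HIT, frames=[4,6] (faults so far: 2)
  step 5: ref 6 -> HIT, frames=[4,6] (faults so far: 2)
  step 6: ref 2 -> FAULT, evict 4, frames=[2,6] (faults so far: 3)
  step 7: ref 2 -> HIT, frames=[2,6] (faults so far: 3)
  step 8: ref 2 -> HIT, frames=[2,6] (faults so far: 3)
  step 9: ref 3 -> FAULT, evict 6, frames=[2,3] (faults so far: 4)
  step 10: ref 6 -> FAULT, evict 2, frames=[6,3] (faults so far: 5)
  step 11: ref 2 -> FAULT, evict 3, frames=[6,2] (faults so far: 6)
  step 12: ref 4 -> FAULT, evict 6, frames=[4,2] (faults so far: 7)
  step 13: ref 4 -> HIT, frames=[4,2] (faults so far: 7)
  step 14: ref 6 -> FAULT, evict 2, frames=[4,6] (faults so far: 8)
  LRU total faults: 8
--- Optimal ---
  step 0: ref 4 -> FAULT, frames=[4,-] (faults so far: 1)
  step 1: ref 4 -> HIT, frames=[4,-] (faults so far: 1)
  step 2: ref 6 -> FAULT, frames=[4,6] (faults so far: 2)
  step 3: ref 4 -> HIT, frames=[4,6] (faults so far: 2)
  step 4: ref 6 -> HIT, frames=[4,6] (faults so far: 2)
  step 5: ref 6 -> HIT, frames=[4,6] (faults so far: 2)
  step 6: ref 2 -> FAULT, evict 4, frames=[2,6] (faults so far: 3)
  step 7: ref 2 -> HIT, frames=[2,6] (faults so far: 3)
  step 8: ref 2 -> HIT, frames=[2,6] (faults so far: 3)
  step 9: ref 3 -> FAULT, evict 2, frames=[3,6] (faults so far: 4)
  step 10: ref 6 -> HIT, frames=[3,6] (faults so far: 4)
  step 11: ref 2 -> FAULT, evict 3, frames=[2,6] (faults so far: 5)
  step 12: ref 4 -> FAULT, evict 2, frames=[4,6] (faults so far: 6)
  step 13: ref 4 -> HIT, frames=[4,6] (faults so far: 6)
  step 14: ref 6 -> HIT, frames=[4,6] (faults so far: 6)
  Optimal total faults: 6

Answer: 8 8 6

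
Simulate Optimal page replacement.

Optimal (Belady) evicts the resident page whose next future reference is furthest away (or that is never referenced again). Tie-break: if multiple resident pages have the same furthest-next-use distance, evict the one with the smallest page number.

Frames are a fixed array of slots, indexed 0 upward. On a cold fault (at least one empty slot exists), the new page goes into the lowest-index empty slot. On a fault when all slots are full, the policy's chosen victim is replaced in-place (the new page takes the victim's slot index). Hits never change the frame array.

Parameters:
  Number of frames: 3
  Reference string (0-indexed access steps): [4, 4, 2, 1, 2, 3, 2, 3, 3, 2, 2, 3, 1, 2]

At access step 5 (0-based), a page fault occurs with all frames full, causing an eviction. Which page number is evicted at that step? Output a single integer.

Answer: 4

Derivation:
Step 0: ref 4 -> FAULT, frames=[4,-,-]
Step 1: ref 4 -> HIT, frames=[4,-,-]
Step 2: ref 2 -> FAULT, frames=[4,2,-]
Step 3: ref 1 -> FAULT, frames=[4,2,1]
Step 4: ref 2 -> HIT, frames=[4,2,1]
Step 5: ref 3 -> FAULT, evict 4, frames=[3,2,1]
At step 5: evicted page 4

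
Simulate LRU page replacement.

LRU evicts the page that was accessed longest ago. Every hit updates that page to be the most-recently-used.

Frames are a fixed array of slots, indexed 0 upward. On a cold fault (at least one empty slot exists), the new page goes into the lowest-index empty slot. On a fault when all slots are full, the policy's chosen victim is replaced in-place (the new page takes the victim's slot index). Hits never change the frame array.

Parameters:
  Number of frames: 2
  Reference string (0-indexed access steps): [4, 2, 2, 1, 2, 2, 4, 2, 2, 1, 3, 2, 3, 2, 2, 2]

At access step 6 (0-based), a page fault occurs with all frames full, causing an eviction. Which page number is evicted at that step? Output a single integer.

Answer: 1

Derivation:
Step 0: ref 4 -> FAULT, frames=[4,-]
Step 1: ref 2 -> FAULT, frames=[4,2]
Step 2: ref 2 -> HIT, frames=[4,2]
Step 3: ref 1 -> FAULT, evict 4, frames=[1,2]
Step 4: ref 2 -> HIT, frames=[1,2]
Step 5: ref 2 -> HIT, frames=[1,2]
Step 6: ref 4 -> FAULT, evict 1, frames=[4,2]
At step 6: evicted page 1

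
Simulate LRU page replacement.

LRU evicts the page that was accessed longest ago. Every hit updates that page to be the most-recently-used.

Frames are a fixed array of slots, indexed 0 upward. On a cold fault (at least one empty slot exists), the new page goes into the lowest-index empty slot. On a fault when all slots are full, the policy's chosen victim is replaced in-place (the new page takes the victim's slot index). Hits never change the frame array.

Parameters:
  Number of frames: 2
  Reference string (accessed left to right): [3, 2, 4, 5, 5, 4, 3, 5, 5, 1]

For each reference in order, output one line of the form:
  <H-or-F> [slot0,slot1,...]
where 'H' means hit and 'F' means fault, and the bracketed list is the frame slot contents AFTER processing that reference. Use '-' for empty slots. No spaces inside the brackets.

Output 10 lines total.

F [3,-]
F [3,2]
F [4,2]
F [4,5]
H [4,5]
H [4,5]
F [4,3]
F [5,3]
H [5,3]
F [5,1]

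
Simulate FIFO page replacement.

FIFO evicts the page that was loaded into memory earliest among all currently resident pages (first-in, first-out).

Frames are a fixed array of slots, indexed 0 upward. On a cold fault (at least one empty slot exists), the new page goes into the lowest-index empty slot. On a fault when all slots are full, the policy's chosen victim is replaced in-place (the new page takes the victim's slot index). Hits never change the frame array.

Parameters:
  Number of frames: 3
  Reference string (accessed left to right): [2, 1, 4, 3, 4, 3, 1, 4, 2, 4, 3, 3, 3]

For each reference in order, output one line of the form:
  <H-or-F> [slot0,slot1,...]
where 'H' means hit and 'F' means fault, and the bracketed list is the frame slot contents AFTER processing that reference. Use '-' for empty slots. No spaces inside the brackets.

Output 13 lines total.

F [2,-,-]
F [2,1,-]
F [2,1,4]
F [3,1,4]
H [3,1,4]
H [3,1,4]
H [3,1,4]
H [3,1,4]
F [3,2,4]
H [3,2,4]
H [3,2,4]
H [3,2,4]
H [3,2,4]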